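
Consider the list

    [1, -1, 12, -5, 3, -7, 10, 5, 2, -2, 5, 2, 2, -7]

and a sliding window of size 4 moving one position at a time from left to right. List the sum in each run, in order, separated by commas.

7, 9, 3, 1, 11, 10, 15, 10, 7, 7, 2

1 -1 12 -5 → sum 7
-1 12 -5 3 → sum 9
12 -5 3 -7 → sum 3
-5 3 -7 10 → sum 1
3 -7 10 5 → sum 11
-7 10 5 2 → sum 10
10 5 2 -2 → sum 15
5 2 -2 5 → sum 10
2 -2 5 2 → sum 7
-2 5 2 2 → sum 7
5 2 2 -7 → sum 2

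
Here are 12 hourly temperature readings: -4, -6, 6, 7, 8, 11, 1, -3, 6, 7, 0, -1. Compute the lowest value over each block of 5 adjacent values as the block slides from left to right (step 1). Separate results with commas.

-6, -6, 1, -3, -3, -3, -3, -3

[-4, -6, 6, 7, 8] → min -6
[-6, 6, 7, 8, 11] → min -6
[6, 7, 8, 11, 1] → min 1
[7, 8, 11, 1, -3] → min -3
[8, 11, 1, -3, 6] → min -3
[11, 1, -3, 6, 7] → min -3
[1, -3, 6, 7, 0] → min -3
[-3, 6, 7, 0, -1] → min -3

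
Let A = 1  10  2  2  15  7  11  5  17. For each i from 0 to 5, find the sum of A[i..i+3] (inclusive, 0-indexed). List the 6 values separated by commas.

[1, 10, 2, 2] → sum 15
[10, 2, 2, 15] → sum 29
[2, 2, 15, 7] → sum 26
[2, 15, 7, 11] → sum 35
[15, 7, 11, 5] → sum 38
[7, 11, 5, 17] → sum 40

15, 29, 26, 35, 38, 40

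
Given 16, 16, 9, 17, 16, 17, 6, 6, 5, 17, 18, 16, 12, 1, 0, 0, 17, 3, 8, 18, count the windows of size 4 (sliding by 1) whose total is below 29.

[16, 16, 9, 17] → sum 58
[16, 9, 17, 16] → sum 58
[9, 17, 16, 17] → sum 59
[17, 16, 17, 6] → sum 56
[16, 17, 6, 6] → sum 45
[17, 6, 6, 5] → sum 34
[6, 6, 5, 17] → sum 34
[6, 5, 17, 18] → sum 46
[5, 17, 18, 16] → sum 56
[17, 18, 16, 12] → sum 63
[18, 16, 12, 1] → sum 47
[16, 12, 1, 0] → sum 29
[12, 1, 0, 0] → sum 13  < 29 ✓
[1, 0, 0, 17] → sum 18  < 29 ✓
[0, 0, 17, 3] → sum 20  < 29 ✓
[0, 17, 3, 8] → sum 28  < 29 ✓
[17, 3, 8, 18] → sum 46
4 windows satisfy the condition.

4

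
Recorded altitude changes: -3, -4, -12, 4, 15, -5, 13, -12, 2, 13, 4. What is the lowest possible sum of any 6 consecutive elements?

-5

(-3, -4, -12, 4, 15, -5) → sum -5
(-4, -12, 4, 15, -5, 13) → sum 11
(-12, 4, 15, -5, 13, -12) → sum 3
(4, 15, -5, 13, -12, 2) → sum 17
(15, -5, 13, -12, 2, 13) → sum 26
(-5, 13, -12, 2, 13, 4) → sum 15
Lowest of these is -5.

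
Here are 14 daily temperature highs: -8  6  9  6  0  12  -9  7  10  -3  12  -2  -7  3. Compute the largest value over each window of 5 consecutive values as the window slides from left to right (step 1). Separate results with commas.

9, 12, 12, 12, 12, 12, 12, 12, 12, 12

-8 6 9 6 0 → max 9
6 9 6 0 12 → max 12
9 6 0 12 -9 → max 12
6 0 12 -9 7 → max 12
0 12 -9 7 10 → max 12
12 -9 7 10 -3 → max 12
-9 7 10 -3 12 → max 12
7 10 -3 12 -2 → max 12
10 -3 12 -2 -7 → max 12
-3 12 -2 -7 3 → max 12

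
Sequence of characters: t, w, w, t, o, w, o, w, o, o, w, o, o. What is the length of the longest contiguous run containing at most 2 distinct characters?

Extend right; when distinct count exceeds 2, shrink from the left:
add t: window [t] (1 distinct), len 1
add w: window [t, w] (2 distinct), len 2
add w: window [t, w, w] (2 distinct), len 3
add t: window [t, w, w, t] (2 distinct), len 4
add o: window [t, o] (2 distinct), len 2
add w: window [o, w] (2 distinct), len 2
add o: window [o, w, o] (2 distinct), len 3
add w: window [o, w, o, w] (2 distinct), len 4
add o: window [o, w, o, w, o] (2 distinct), len 5
add o: window [o, w, o, w, o, o] (2 distinct), len 6
add w: window [o, w, o, w, o, o, w] (2 distinct), len 7
add o: window [o, w, o, w, o, o, w, o] (2 distinct), len 8
add o: window [o, w, o, w, o, o, w, o, o] (2 distinct), len 9
Longest length with ≤2 distinct: 9.

9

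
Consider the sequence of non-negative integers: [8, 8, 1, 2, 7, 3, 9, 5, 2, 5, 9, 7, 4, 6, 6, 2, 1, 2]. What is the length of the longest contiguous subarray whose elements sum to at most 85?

17

add 8: [8] sum 8, len 1
add 8: [8, 8] sum 16, len 2
add 1: [8, 8, 1] sum 17, len 3
add 2: [8, 8, 1, 2] sum 19, len 4
add 7: [8, 8, 1, 2, 7] sum 26, len 5
add 3: [8, 8, 1, 2, 7, 3] sum 29, len 6
add 9: [8, 8, 1, 2, 7, 3, 9] sum 38, len 7
add 5: [8, 8, 1, 2, 7, 3, 9, 5] sum 43, len 8
add 2: [8, 8, 1, 2, 7, 3, 9, 5, 2] sum 45, len 9
add 5: [8, 8, 1, 2, 7, 3, 9, 5, 2, 5] sum 50, len 10
add 9: [8, 8, 1, 2, 7, 3, 9, 5, 2, 5, 9] sum 59, len 11
add 7: [8, 8, 1, 2, 7, 3, 9, 5, 2, 5, 9, 7] sum 66, len 12
add 4: [8, 8, 1, 2, 7, 3, 9, 5, 2, 5, 9, 7, 4] sum 70, len 13
add 6: [8, 8, 1, 2, 7, 3, 9, 5, 2, 5, 9, 7, 4, 6] sum 76, len 14
add 6: [8, 8, 1, 2, 7, 3, 9, 5, 2, 5, 9, 7, 4, 6, 6] sum 82, len 15
add 2: [8, 8, 1, 2, 7, 3, 9, 5, 2, 5, 9, 7, 4, 6, 6, 2] sum 84, len 16
add 1: [8, 8, 1, 2, 7, 3, 9, 5, 2, 5, 9, 7, 4, 6, 6, 2, 1] sum 85, len 17
add 2: [8, 1, 2, 7, 3, 9, 5, 2, 5, 9, 7, 4, 6, 6, 2, 1, 2] sum 79, len 17
Longest length seen: 17.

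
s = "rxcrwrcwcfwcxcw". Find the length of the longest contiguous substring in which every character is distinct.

add r: [r] len 1
add x: [r, x] len 2
add c: [r, x, c] len 3
add r (repeat r, move left end past it): [x, c, r] len 3
add w: [x, c, r, w] len 4
add r (repeat r, move left end past it): [w, r] len 2
add c: [w, r, c] len 3
add w (repeat w, move left end past it): [r, c, w] len 3
add c (repeat c, move left end past it): [w, c] len 2
add f: [w, c, f] len 3
add w (repeat w, move left end past it): [c, f, w] len 3
add c (repeat c, move left end past it): [f, w, c] len 3
add x: [f, w, c, x] len 4
add c (repeat c, move left end past it): [x, c] len 2
add w: [x, c, w] len 3
Longest all-distinct length: 4.

4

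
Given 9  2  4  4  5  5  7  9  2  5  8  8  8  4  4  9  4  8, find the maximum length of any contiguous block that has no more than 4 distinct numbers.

[9] 1 distinct, len 1
[9, 2] 2 distinct, len 2
[9, 2, 4] 3 distinct, len 3
[9, 2, 4, 4] 3 distinct, len 4
[9, 2, 4, 4, 5] 4 distinct, len 5
[9, 2, 4, 4, 5, 5] 4 distinct, len 6
[2, 4, 4, 5, 5, 7] 4 distinct, len 6
[4, 4, 5, 5, 7, 9] 4 distinct, len 6
[5, 5, 7, 9, 2] 4 distinct, len 5
[5, 5, 7, 9, 2, 5] 4 distinct, len 6
[9, 2, 5, 8] 4 distinct, len 4
[9, 2, 5, 8, 8] 4 distinct, len 5
[9, 2, 5, 8, 8, 8] 4 distinct, len 6
[2, 5, 8, 8, 8, 4] 4 distinct, len 6
[2, 5, 8, 8, 8, 4, 4] 4 distinct, len 7
[5, 8, 8, 8, 4, 4, 9] 4 distinct, len 7
[5, 8, 8, 8, 4, 4, 9, 4] 4 distinct, len 8
[5, 8, 8, 8, 4, 4, 9, 4, 8] 4 distinct, len 9
Longest length with ≤4 distinct: 9.

9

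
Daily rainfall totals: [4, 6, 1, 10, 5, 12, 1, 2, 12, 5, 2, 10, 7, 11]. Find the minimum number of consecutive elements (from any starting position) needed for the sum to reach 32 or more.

Extend right; whenever the sum reaches 32, record the length and shrink from the left:
add 4: running sum 4 < 32
add 6: running sum 10 < 32
add 1: running sum 11 < 32
add 10: running sum 21 < 32
add 5: running sum 26 < 32
add 12: shortest ending here [6, 1, 10, 5, 12] sum 34, len 5
add 1: shortest ending here [6, 1, 10, 5, 12, 1] sum 35, len 6
add 2: shortest ending here [6, 1, 10, 5, 12, 1, 2] sum 37, len 7
add 12: shortest ending here [5, 12, 1, 2, 12] sum 32, len 5
add 5: shortest ending here [12, 1, 2, 12, 5] sum 32, len 5
add 2: shortest ending here [12, 1, 2, 12, 5, 2] sum 34, len 6
add 10: shortest ending here [1, 2, 12, 5, 2, 10] sum 32, len 6
add 7: shortest ending here [12, 5, 2, 10, 7] sum 36, len 5
add 11: shortest ending here [5, 2, 10, 7, 11] sum 35, len 5
Shortest qualifying length: 5.

5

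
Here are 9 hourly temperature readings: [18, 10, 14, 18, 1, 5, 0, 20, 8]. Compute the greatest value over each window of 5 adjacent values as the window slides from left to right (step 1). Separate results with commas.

[18, 10, 14, 18, 1] → max 18
[10, 14, 18, 1, 5] → max 18
[14, 18, 1, 5, 0] → max 18
[18, 1, 5, 0, 20] → max 20
[1, 5, 0, 20, 8] → max 20

18, 18, 18, 20, 20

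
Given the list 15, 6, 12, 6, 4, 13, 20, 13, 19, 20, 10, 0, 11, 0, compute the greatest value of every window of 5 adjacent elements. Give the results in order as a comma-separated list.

[15, 6, 12, 6, 4] → max 15
[6, 12, 6, 4, 13] → max 13
[12, 6, 4, 13, 20] → max 20
[6, 4, 13, 20, 13] → max 20
[4, 13, 20, 13, 19] → max 20
[13, 20, 13, 19, 20] → max 20
[20, 13, 19, 20, 10] → max 20
[13, 19, 20, 10, 0] → max 20
[19, 20, 10, 0, 11] → max 20
[20, 10, 0, 11, 0] → max 20

15, 13, 20, 20, 20, 20, 20, 20, 20, 20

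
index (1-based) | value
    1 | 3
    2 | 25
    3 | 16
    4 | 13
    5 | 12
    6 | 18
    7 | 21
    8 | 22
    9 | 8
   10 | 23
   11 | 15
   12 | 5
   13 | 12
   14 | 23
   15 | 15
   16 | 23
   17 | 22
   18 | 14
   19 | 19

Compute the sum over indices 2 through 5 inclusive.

Elements at indices 2..5: 25, 16, 13, 12
sum(25, 16, 13, 12) = 66

66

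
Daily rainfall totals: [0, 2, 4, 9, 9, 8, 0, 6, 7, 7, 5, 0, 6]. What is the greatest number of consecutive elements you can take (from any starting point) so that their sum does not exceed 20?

Extend to the right; shrink from the left whenever the sum exceeds 20:
→ 0: sum 0, len 1
→ 2: sum 2, len 2
→ 4: sum 6, len 3
→ 9: sum 15, len 4
→ 9 (dropped 0, 2, 4): sum 18, len 2
→ 8 (dropped 9): sum 17, len 2
→ 0: sum 17, len 3
→ 6 (dropped 9): sum 14, len 3
→ 7 (dropped 8): sum 13, len 3
→ 7: sum 20, len 4
→ 5 (dropped 0, 6): sum 19, len 3
→ 0: sum 19, len 4
→ 6 (dropped 7): sum 18, len 4
Longest length seen: 4.

4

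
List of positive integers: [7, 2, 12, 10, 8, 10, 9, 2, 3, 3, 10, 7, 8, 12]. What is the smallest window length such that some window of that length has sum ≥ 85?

add 7: running sum 7 < 85
add 2: running sum 9 < 85
add 12: running sum 21 < 85
add 10: running sum 31 < 85
add 8: running sum 39 < 85
add 10: running sum 49 < 85
add 9: running sum 58 < 85
add 2: running sum 60 < 85
add 3: running sum 63 < 85
add 3: running sum 66 < 85
add 10: running sum 76 < 85
add 7: running sum 83 < 85
add 8: shortest ending here [7, 2, 12, 10, 8, 10, 9, 2, 3, 3, 10, 7, 8] sum 91, len 13
add 12: shortest ending here [12, 10, 8, 10, 9, 2, 3, 3, 10, 7, 8, 12] sum 94, len 12
Shortest qualifying length: 12.

12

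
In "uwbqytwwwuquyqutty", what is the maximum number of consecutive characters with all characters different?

6

add u: [u] len 1
add w: [u, w] len 2
add b: [u, w, b] len 3
add q: [u, w, b, q] len 4
add y: [u, w, b, q, y] len 5
add t: [u, w, b, q, y, t] len 6
add w (repeat w, move left end past it): [b, q, y, t, w] len 5
add w (repeat w, move left end past it): [w] len 1
add w (repeat w, move left end past it): [w] len 1
add u: [w, u] len 2
add q: [w, u, q] len 3
add u (repeat u, move left end past it): [q, u] len 2
add y: [q, u, y] len 3
add q (repeat q, move left end past it): [u, y, q] len 3
add u (repeat u, move left end past it): [y, q, u] len 3
add t: [y, q, u, t] len 4
add t (repeat t, move left end past it): [t] len 1
add y: [t, y] len 2
Longest all-distinct length: 6.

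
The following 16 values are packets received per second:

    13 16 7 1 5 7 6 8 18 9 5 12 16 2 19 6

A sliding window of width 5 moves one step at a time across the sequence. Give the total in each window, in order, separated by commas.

42, 36, 26, 27, 44, 48, 46, 52, 60, 44, 54, 55

13 16 7 1 5 → sum 42
16 7 1 5 7 → sum 36
7 1 5 7 6 → sum 26
1 5 7 6 8 → sum 27
5 7 6 8 18 → sum 44
7 6 8 18 9 → sum 48
6 8 18 9 5 → sum 46
8 18 9 5 12 → sum 52
18 9 5 12 16 → sum 60
9 5 12 16 2 → sum 44
5 12 16 2 19 → sum 54
12 16 2 19 6 → sum 55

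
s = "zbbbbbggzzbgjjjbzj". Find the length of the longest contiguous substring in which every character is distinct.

4

[z] len 1
[z, b] len 2
[b] len 1
[b] len 1
[b] len 1
[b] len 1
[b, g] len 2
[g] len 1
[g, z] len 2
[z] len 1
[z, b] len 2
[z, b, g] len 3
[z, b, g, j] len 4
[j] len 1
[j] len 1
[j, b] len 2
[j, b, z] len 3
[b, z, j] len 3
Longest all-distinct length: 4.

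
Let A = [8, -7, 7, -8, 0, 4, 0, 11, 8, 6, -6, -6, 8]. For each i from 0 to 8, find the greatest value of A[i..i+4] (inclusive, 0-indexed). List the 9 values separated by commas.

8 -7 7 -8 0 → max 8
-7 7 -8 0 4 → max 7
7 -8 0 4 0 → max 7
-8 0 4 0 11 → max 11
0 4 0 11 8 → max 11
4 0 11 8 6 → max 11
0 11 8 6 -6 → max 11
11 8 6 -6 -6 → max 11
8 6 -6 -6 8 → max 8

8, 7, 7, 11, 11, 11, 11, 11, 8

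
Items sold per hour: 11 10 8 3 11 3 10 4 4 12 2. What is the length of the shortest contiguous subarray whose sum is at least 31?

4

add 11: running sum 11 < 31
add 10: running sum 21 < 31
add 8: running sum 29 < 31
end 3: [11, 10, 8, 3] sum 32, len 4
end 4: [10, 8, 3, 11] sum 32, len 4
end 5: [10, 8, 3, 11, 3] sum 35, len 5
end 6: [8, 3, 11, 3, 10] sum 35, len 5
end 7: [3, 11, 3, 10, 4] sum 31, len 5
end 8: [11, 3, 10, 4, 4] sum 32, len 5
end 9: [3, 10, 4, 4, 12] sum 33, len 5
end 10: [10, 4, 4, 12, 2] sum 32, len 5
Shortest qualifying length: 4.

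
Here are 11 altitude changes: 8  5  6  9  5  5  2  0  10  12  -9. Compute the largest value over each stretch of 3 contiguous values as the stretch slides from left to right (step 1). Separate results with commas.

8 5 6 → max 8
5 6 9 → max 9
6 9 5 → max 9
9 5 5 → max 9
5 5 2 → max 5
5 2 0 → max 5
2 0 10 → max 10
0 10 12 → max 12
10 12 -9 → max 12

8, 9, 9, 9, 5, 5, 10, 12, 12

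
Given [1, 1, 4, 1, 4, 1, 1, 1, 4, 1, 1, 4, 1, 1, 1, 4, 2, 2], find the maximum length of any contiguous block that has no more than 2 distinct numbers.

Extend right; when distinct count exceeds 2, shrink from the left:
add 1: window [1] (1 distinct), len 1
add 1: window [1, 1] (1 distinct), len 2
add 4: window [1, 1, 4] (2 distinct), len 3
add 1: window [1, 1, 4, 1] (2 distinct), len 4
add 4: window [1, 1, 4, 1, 4] (2 distinct), len 5
add 1: window [1, 1, 4, 1, 4, 1] (2 distinct), len 6
add 1: window [1, 1, 4, 1, 4, 1, 1] (2 distinct), len 7
add 1: window [1, 1, 4, 1, 4, 1, 1, 1] (2 distinct), len 8
add 4: window [1, 1, 4, 1, 4, 1, 1, 1, 4] (2 distinct), len 9
add 1: window [1, 1, 4, 1, 4, 1, 1, 1, 4, 1] (2 distinct), len 10
add 1: window [1, 1, 4, 1, 4, 1, 1, 1, 4, 1, 1] (2 distinct), len 11
add 4: window [1, 1, 4, 1, 4, 1, 1, 1, 4, 1, 1, 4] (2 distinct), len 12
add 1: window [1, 1, 4, 1, 4, 1, 1, 1, 4, 1, 1, 4, 1] (2 distinct), len 13
add 1: window [1, 1, 4, 1, 4, 1, 1, 1, 4, 1, 1, 4, 1, 1] (2 distinct), len 14
add 1: window [1, 1, 4, 1, 4, 1, 1, 1, 4, 1, 1, 4, 1, 1, 1] (2 distinct), len 15
add 4: window [1, 1, 4, 1, 4, 1, 1, 1, 4, 1, 1, 4, 1, 1, 1, 4] (2 distinct), len 16
add 2: window [4, 2] (2 distinct), len 2
add 2: window [4, 2, 2] (2 distinct), len 3
Longest length with ≤2 distinct: 16.

16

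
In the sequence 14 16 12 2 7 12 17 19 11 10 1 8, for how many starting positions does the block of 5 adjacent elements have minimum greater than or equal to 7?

(14, 16, 12, 2, 7) → min 2
(16, 12, 2, 7, 12) → min 2
(12, 2, 7, 12, 17) → min 2
(2, 7, 12, 17, 19) → min 2
(7, 12, 17, 19, 11) → min 7  ≥ 7 ✓
(12, 17, 19, 11, 10) → min 10  ≥ 7 ✓
(17, 19, 11, 10, 1) → min 1
(19, 11, 10, 1, 8) → min 1
2 windows satisfy the condition.

2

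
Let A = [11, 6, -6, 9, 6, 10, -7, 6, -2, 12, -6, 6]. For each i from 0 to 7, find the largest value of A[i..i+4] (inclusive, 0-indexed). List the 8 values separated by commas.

Sliding a size-5 window across the 12 values:
(11, 6, -6, 9, 6) → max 11
(6, -6, 9, 6, 10) → max 10
(-6, 9, 6, 10, -7) → max 10
(9, 6, 10, -7, 6) → max 10
(6, 10, -7, 6, -2) → max 10
(10, -7, 6, -2, 12) → max 12
(-7, 6, -2, 12, -6) → max 12
(6, -2, 12, -6, 6) → max 12

11, 10, 10, 10, 10, 12, 12, 12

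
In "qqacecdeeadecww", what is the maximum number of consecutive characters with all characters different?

add q: [q] len 1
add q (repeat q, move left end past it): [q] len 1
add a: [q, a] len 2
add c: [q, a, c] len 3
add e: [q, a, c, e] len 4
add c (repeat c, move left end past it): [e, c] len 2
add d: [e, c, d] len 3
add e (repeat e, move left end past it): [c, d, e] len 3
add e (repeat e, move left end past it): [e] len 1
add a: [e, a] len 2
add d: [e, a, d] len 3
add e (repeat e, move left end past it): [a, d, e] len 3
add c: [a, d, e, c] len 4
add w: [a, d, e, c, w] len 5
add w (repeat w, move left end past it): [w] len 1
Longest all-distinct length: 5.

5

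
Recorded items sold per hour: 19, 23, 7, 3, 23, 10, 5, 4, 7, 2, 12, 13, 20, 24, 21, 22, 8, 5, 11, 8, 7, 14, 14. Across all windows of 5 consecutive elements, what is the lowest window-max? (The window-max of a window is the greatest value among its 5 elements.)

19 23 7 3 23 → max 23
23 7 3 23 10 → max 23
7 3 23 10 5 → max 23
3 23 10 5 4 → max 23
23 10 5 4 7 → max 23
10 5 4 7 2 → max 10
5 4 7 2 12 → max 12
4 7 2 12 13 → max 13
7 2 12 13 20 → max 20
2 12 13 20 24 → max 24
12 13 20 24 21 → max 24
13 20 24 21 22 → max 24
20 24 21 22 8 → max 24
24 21 22 8 5 → max 24
21 22 8 5 11 → max 22
22 8 5 11 8 → max 22
8 5 11 8 7 → max 11
5 11 8 7 14 → max 14
11 8 7 14 14 → max 14
Lowest of these is 10.

10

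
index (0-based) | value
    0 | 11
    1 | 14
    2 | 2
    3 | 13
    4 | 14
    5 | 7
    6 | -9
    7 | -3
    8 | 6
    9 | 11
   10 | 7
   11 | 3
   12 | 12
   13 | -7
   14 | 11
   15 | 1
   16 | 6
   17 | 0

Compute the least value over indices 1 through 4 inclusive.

Elements at indices 1..4: 14, 2, 13, 14
min(14, 2, 13, 14) = 2

2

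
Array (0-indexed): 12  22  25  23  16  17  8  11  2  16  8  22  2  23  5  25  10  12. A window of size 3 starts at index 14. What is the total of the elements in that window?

Elements at indices 14..16: 5, 25, 10
sum(5, 25, 10) = 40

40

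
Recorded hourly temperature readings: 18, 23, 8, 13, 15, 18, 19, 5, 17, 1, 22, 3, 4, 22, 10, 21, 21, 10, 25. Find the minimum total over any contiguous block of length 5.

[18, 23, 8, 13, 15] → sum 77
[23, 8, 13, 15, 18] → sum 77
[8, 13, 15, 18, 19] → sum 73
[13, 15, 18, 19, 5] → sum 70
[15, 18, 19, 5, 17] → sum 74
[18, 19, 5, 17, 1] → sum 60
[19, 5, 17, 1, 22] → sum 64
[5, 17, 1, 22, 3] → sum 48
[17, 1, 22, 3, 4] → sum 47
[1, 22, 3, 4, 22] → sum 52
[22, 3, 4, 22, 10] → sum 61
[3, 4, 22, 10, 21] → sum 60
[4, 22, 10, 21, 21] → sum 78
[22, 10, 21, 21, 10] → sum 84
[10, 21, 21, 10, 25] → sum 87
Minimum of these is 47.

47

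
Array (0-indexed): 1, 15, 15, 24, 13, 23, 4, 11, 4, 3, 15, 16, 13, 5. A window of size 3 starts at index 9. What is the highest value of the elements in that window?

16

Elements at indices 9..11: 3, 15, 16
max(3, 15, 16) = 16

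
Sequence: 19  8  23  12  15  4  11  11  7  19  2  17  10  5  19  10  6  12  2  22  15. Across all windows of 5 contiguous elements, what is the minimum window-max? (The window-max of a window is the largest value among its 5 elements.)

15

[19, 8, 23, 12, 15] → max 23
[8, 23, 12, 15, 4] → max 23
[23, 12, 15, 4, 11] → max 23
[12, 15, 4, 11, 11] → max 15
[15, 4, 11, 11, 7] → max 15
[4, 11, 11, 7, 19] → max 19
[11, 11, 7, 19, 2] → max 19
[11, 7, 19, 2, 17] → max 19
[7, 19, 2, 17, 10] → max 19
[19, 2, 17, 10, 5] → max 19
[2, 17, 10, 5, 19] → max 19
[17, 10, 5, 19, 10] → max 19
[10, 5, 19, 10, 6] → max 19
[5, 19, 10, 6, 12] → max 19
[19, 10, 6, 12, 2] → max 19
[10, 6, 12, 2, 22] → max 22
[6, 12, 2, 22, 15] → max 22
Minimum of these is 15.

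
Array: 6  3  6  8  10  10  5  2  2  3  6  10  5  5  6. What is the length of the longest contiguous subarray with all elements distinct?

5

[6] len 1
[6, 3] len 2
[3, 6] len 2
[3, 6, 8] len 3
[3, 6, 8, 10] len 4
[10] len 1
[10, 5] len 2
[10, 5, 2] len 3
[2] len 1
[2, 3] len 2
[2, 3, 6] len 3
[2, 3, 6, 10] len 4
[2, 3, 6, 10, 5] len 5
[5] len 1
[5, 6] len 2
Longest all-distinct length: 5.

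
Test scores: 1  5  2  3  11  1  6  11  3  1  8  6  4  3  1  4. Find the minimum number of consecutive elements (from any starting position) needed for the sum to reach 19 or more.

add 1: running sum 1 < 19
add 5: running sum 6 < 19
add 2: running sum 8 < 19
add 3: running sum 11 < 19
add 11: shortest ending here [5, 2, 3, 11] sum 21, len 4
add 1: shortest ending here [5, 2, 3, 11, 1] sum 22, len 5
add 6: shortest ending here [3, 11, 1, 6] sum 21, len 4
add 11: shortest ending here [11, 1, 6, 11] sum 29, len 4
add 3: shortest ending here [6, 11, 3] sum 20, len 3
add 1: shortest ending here [6, 11, 3, 1] sum 21, len 4
add 8: shortest ending here [11, 3, 1, 8] sum 23, len 4
add 6: shortest ending here [11, 3, 1, 8, 6] sum 29, len 5
add 4: shortest ending here [1, 8, 6, 4] sum 19, len 4
add 3: shortest ending here [8, 6, 4, 3] sum 21, len 4
add 1: shortest ending here [8, 6, 4, 3, 1] sum 22, len 5
add 4: shortest ending here [8, 6, 4, 3, 1, 4] sum 26, len 6
Shortest qualifying length: 3.

3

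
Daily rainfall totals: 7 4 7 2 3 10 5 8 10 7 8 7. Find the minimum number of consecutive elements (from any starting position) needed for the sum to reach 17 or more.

add 7: running sum 7 < 17
add 4: running sum 11 < 17
end 2: [7, 4, 7] sum 18, len 3
end 3: [7, 4, 7, 2] sum 20, len 4
end 4: [7, 4, 7, 2, 3] sum 23, len 5
end 5: [7, 2, 3, 10] sum 22, len 4
end 6: [3, 10, 5] sum 18, len 3
end 7: [10, 5, 8] sum 23, len 3
end 8: [8, 10] sum 18, len 2
end 9: [10, 7] sum 17, len 2
end 10: [10, 7, 8] sum 25, len 3
end 11: [7, 8, 7] sum 22, len 3
Shortest qualifying length: 2.

2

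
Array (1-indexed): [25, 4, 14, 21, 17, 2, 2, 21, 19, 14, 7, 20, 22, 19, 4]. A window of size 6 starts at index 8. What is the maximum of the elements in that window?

Elements at indices 8..13: 21, 19, 14, 7, 20, 22
max(21, 19, 14, 7, 20, 22) = 22

22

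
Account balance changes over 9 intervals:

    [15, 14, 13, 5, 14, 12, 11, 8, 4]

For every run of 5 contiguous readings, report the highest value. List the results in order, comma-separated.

15, 14, 14, 14, 14

(15, 14, 13, 5, 14) → max 15
(14, 13, 5, 14, 12) → max 14
(13, 5, 14, 12, 11) → max 14
(5, 14, 12, 11, 8) → max 14
(14, 12, 11, 8, 4) → max 14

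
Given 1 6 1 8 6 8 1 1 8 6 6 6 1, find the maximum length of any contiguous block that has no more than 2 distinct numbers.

[1] 1 distinct, len 1
[1, 6] 2 distinct, len 2
[1, 6, 1] 2 distinct, len 3
[1, 8] 2 distinct, len 2
[8, 6] 2 distinct, len 2
[8, 6, 8] 2 distinct, len 3
[8, 1] 2 distinct, len 2
[8, 1, 1] 2 distinct, len 3
[8, 1, 1, 8] 2 distinct, len 4
[8, 6] 2 distinct, len 2
[8, 6, 6] 2 distinct, len 3
[8, 6, 6, 6] 2 distinct, len 4
[6, 6, 6, 1] 2 distinct, len 4
Longest length with ≤2 distinct: 4.

4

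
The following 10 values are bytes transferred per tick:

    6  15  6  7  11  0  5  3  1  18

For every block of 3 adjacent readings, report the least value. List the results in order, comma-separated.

[6, 15, 6] → min 6
[15, 6, 7] → min 6
[6, 7, 11] → min 6
[7, 11, 0] → min 0
[11, 0, 5] → min 0
[0, 5, 3] → min 0
[5, 3, 1] → min 1
[3, 1, 18] → min 1

6, 6, 6, 0, 0, 0, 1, 1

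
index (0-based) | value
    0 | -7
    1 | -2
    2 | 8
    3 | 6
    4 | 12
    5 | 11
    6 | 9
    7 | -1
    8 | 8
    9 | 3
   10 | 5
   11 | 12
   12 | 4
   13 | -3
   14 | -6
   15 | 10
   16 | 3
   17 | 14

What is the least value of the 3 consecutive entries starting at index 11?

-3

Elements at indices 11..13: 12, 4, -3
min(12, 4, -3) = -3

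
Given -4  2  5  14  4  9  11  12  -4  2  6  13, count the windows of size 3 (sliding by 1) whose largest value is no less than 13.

4

(-4, 2, 5) → max 5
(2, 5, 14) → max 14  ≥ 13 ✓
(5, 14, 4) → max 14  ≥ 13 ✓
(14, 4, 9) → max 14  ≥ 13 ✓
(4, 9, 11) → max 11
(9, 11, 12) → max 12
(11, 12, -4) → max 12
(12, -4, 2) → max 12
(-4, 2, 6) → max 6
(2, 6, 13) → max 13  ≥ 13 ✓
4 windows satisfy the condition.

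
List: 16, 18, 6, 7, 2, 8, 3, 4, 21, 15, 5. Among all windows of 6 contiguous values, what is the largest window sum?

[16, 18, 6, 7, 2, 8] → sum 57
[18, 6, 7, 2, 8, 3] → sum 44
[6, 7, 2, 8, 3, 4] → sum 30
[7, 2, 8, 3, 4, 21] → sum 45
[2, 8, 3, 4, 21, 15] → sum 53
[8, 3, 4, 21, 15, 5] → sum 56
Largest of these is 57.

57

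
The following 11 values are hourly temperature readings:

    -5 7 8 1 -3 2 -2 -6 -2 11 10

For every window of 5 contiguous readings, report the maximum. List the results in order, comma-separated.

Sliding a size-5 window across the 11 values:
-5 7 8 1 -3 → max 8
7 8 1 -3 2 → max 8
8 1 -3 2 -2 → max 8
1 -3 2 -2 -6 → max 2
-3 2 -2 -6 -2 → max 2
2 -2 -6 -2 11 → max 11
-2 -6 -2 11 10 → max 11

8, 8, 8, 2, 2, 11, 11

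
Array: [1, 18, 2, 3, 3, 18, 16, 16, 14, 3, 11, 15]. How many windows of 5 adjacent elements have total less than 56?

3

1 18 2 3 3 → sum 27  < 56 ✓
18 2 3 3 18 → sum 44  < 56 ✓
2 3 3 18 16 → sum 42  < 56 ✓
3 3 18 16 16 → sum 56
3 18 16 16 14 → sum 67
18 16 16 14 3 → sum 67
16 16 14 3 11 → sum 60
16 14 3 11 15 → sum 59
3 windows satisfy the condition.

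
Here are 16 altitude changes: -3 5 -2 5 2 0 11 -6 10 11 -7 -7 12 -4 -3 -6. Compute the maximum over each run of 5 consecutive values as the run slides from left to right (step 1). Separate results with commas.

[-3, 5, -2, 5, 2] → max 5
[5, -2, 5, 2, 0] → max 5
[-2, 5, 2, 0, 11] → max 11
[5, 2, 0, 11, -6] → max 11
[2, 0, 11, -6, 10] → max 11
[0, 11, -6, 10, 11] → max 11
[11, -6, 10, 11, -7] → max 11
[-6, 10, 11, -7, -7] → max 11
[10, 11, -7, -7, 12] → max 12
[11, -7, -7, 12, -4] → max 12
[-7, -7, 12, -4, -3] → max 12
[-7, 12, -4, -3, -6] → max 12

5, 5, 11, 11, 11, 11, 11, 11, 12, 12, 12, 12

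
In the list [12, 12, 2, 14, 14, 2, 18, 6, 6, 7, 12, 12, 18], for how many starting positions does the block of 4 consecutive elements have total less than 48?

[12, 12, 2, 14] → sum 40  < 48 ✓
[12, 2, 14, 14] → sum 42  < 48 ✓
[2, 14, 14, 2] → sum 32  < 48 ✓
[14, 14, 2, 18] → sum 48
[14, 2, 18, 6] → sum 40  < 48 ✓
[2, 18, 6, 6] → sum 32  < 48 ✓
[18, 6, 6, 7] → sum 37  < 48 ✓
[6, 6, 7, 12] → sum 31  < 48 ✓
[6, 7, 12, 12] → sum 37  < 48 ✓
[7, 12, 12, 18] → sum 49
8 windows satisfy the condition.

8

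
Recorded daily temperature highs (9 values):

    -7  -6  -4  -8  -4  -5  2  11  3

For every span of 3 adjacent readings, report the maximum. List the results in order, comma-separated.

-4, -4, -4, -4, 2, 11, 11

-7 -6 -4 → max -4
-6 -4 -8 → max -4
-4 -8 -4 → max -4
-8 -4 -5 → max -4
-4 -5 2 → max 2
-5 2 11 → max 11
2 11 3 → max 11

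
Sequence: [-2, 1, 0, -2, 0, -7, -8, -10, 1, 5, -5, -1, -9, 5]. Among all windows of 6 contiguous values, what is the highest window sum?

Each size-6 window and its sum:
[-2, 1, 0, -2, 0, -7] → sum -10
[1, 0, -2, 0, -7, -8] → sum -16
[0, -2, 0, -7, -8, -10] → sum -27
[-2, 0, -7, -8, -10, 1] → sum -26
[0, -7, -8, -10, 1, 5] → sum -19
[-7, -8, -10, 1, 5, -5] → sum -24
[-8, -10, 1, 5, -5, -1] → sum -18
[-10, 1, 5, -5, -1, -9] → sum -19
[1, 5, -5, -1, -9, 5] → sum -4
Highest of these is -4.

-4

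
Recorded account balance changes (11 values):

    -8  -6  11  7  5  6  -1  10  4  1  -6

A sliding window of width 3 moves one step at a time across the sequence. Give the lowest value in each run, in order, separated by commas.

-8, -6, 5, 5, -1, -1, -1, 1, -6

Sliding a size-3 window across the 11 values:
(-8, -6, 11) → min -8
(-6, 11, 7) → min -6
(11, 7, 5) → min 5
(7, 5, 6) → min 5
(5, 6, -1) → min -1
(6, -1, 10) → min -1
(-1, 10, 4) → min -1
(10, 4, 1) → min 1
(4, 1, -6) → min -6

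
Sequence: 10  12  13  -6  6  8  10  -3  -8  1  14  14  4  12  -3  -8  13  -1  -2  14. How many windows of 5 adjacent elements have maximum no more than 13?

9

[10, 12, 13, -6, 6] → max 13  ≤ 13 ✓
[12, 13, -6, 6, 8] → max 13  ≤ 13 ✓
[13, -6, 6, 8, 10] → max 13  ≤ 13 ✓
[-6, 6, 8, 10, -3] → max 10  ≤ 13 ✓
[6, 8, 10, -3, -8] → max 10  ≤ 13 ✓
[8, 10, -3, -8, 1] → max 10  ≤ 13 ✓
[10, -3, -8, 1, 14] → max 14
[-3, -8, 1, 14, 14] → max 14
[-8, 1, 14, 14, 4] → max 14
[1, 14, 14, 4, 12] → max 14
[14, 14, 4, 12, -3] → max 14
[14, 4, 12, -3, -8] → max 14
[4, 12, -3, -8, 13] → max 13  ≤ 13 ✓
[12, -3, -8, 13, -1] → max 13  ≤ 13 ✓
[-3, -8, 13, -1, -2] → max 13  ≤ 13 ✓
[-8, 13, -1, -2, 14] → max 14
9 windows satisfy the condition.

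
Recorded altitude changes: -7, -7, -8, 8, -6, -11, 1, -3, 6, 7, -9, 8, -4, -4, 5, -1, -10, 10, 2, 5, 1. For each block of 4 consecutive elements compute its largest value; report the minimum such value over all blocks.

1

Window maxs for each of the 18 positions:
-7 -7 -8 8 → max 8
-7 -8 8 -6 → max 8
-8 8 -6 -11 → max 8
8 -6 -11 1 → max 8
-6 -11 1 -3 → max 1
-11 1 -3 6 → max 6
1 -3 6 7 → max 7
-3 6 7 -9 → max 7
6 7 -9 8 → max 8
7 -9 8 -4 → max 8
-9 8 -4 -4 → max 8
8 -4 -4 5 → max 8
-4 -4 5 -1 → max 5
-4 5 -1 -10 → max 5
5 -1 -10 10 → max 10
-1 -10 10 2 → max 10
-10 10 2 5 → max 10
10 2 5 1 → max 10
Minimum of these is 1.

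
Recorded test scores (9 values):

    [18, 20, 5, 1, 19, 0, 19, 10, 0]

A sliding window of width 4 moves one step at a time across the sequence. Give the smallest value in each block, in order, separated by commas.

(18, 20, 5, 1) → min 1
(20, 5, 1, 19) → min 1
(5, 1, 19, 0) → min 0
(1, 19, 0, 19) → min 0
(19, 0, 19, 10) → min 0
(0, 19, 10, 0) → min 0

1, 1, 0, 0, 0, 0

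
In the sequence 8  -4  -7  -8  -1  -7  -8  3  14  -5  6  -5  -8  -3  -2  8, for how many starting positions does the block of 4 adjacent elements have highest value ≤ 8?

[8, -4, -7, -8] → max 8  ≤ 8 ✓
[-4, -7, -8, -1] → max -1  ≤ 8 ✓
[-7, -8, -1, -7] → max -1  ≤ 8 ✓
[-8, -1, -7, -8] → max -1  ≤ 8 ✓
[-1, -7, -8, 3] → max 3  ≤ 8 ✓
[-7, -8, 3, 14] → max 14
[-8, 3, 14, -5] → max 14
[3, 14, -5, 6] → max 14
[14, -5, 6, -5] → max 14
[-5, 6, -5, -8] → max 6  ≤ 8 ✓
[6, -5, -8, -3] → max 6  ≤ 8 ✓
[-5, -8, -3, -2] → max -2  ≤ 8 ✓
[-8, -3, -2, 8] → max 8  ≤ 8 ✓
9 windows satisfy the condition.

9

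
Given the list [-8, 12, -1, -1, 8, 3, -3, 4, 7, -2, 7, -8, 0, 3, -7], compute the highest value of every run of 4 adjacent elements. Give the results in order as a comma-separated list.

12, 12, 8, 8, 8, 7, 7, 7, 7, 7, 7, 3

[-8, 12, -1, -1] → max 12
[12, -1, -1, 8] → max 12
[-1, -1, 8, 3] → max 8
[-1, 8, 3, -3] → max 8
[8, 3, -3, 4] → max 8
[3, -3, 4, 7] → max 7
[-3, 4, 7, -2] → max 7
[4, 7, -2, 7] → max 7
[7, -2, 7, -8] → max 7
[-2, 7, -8, 0] → max 7
[7, -8, 0, 3] → max 7
[-8, 0, 3, -7] → max 3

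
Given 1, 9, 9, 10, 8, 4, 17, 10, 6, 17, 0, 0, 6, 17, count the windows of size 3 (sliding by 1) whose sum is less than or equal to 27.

7

1 9 9 → sum 19  ≤ 27 ✓
9 9 10 → sum 28
9 10 8 → sum 27  ≤ 27 ✓
10 8 4 → sum 22  ≤ 27 ✓
8 4 17 → sum 29
4 17 10 → sum 31
17 10 6 → sum 33
10 6 17 → sum 33
6 17 0 → sum 23  ≤ 27 ✓
17 0 0 → sum 17  ≤ 27 ✓
0 0 6 → sum 6  ≤ 27 ✓
0 6 17 → sum 23  ≤ 27 ✓
7 windows satisfy the condition.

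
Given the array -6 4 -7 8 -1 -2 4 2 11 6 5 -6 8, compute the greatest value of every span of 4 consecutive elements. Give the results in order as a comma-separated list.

8, 8, 8, 8, 4, 11, 11, 11, 11, 8

-6 4 -7 8 → max 8
4 -7 8 -1 → max 8
-7 8 -1 -2 → max 8
8 -1 -2 4 → max 8
-1 -2 4 2 → max 4
-2 4 2 11 → max 11
4 2 11 6 → max 11
2 11 6 5 → max 11
11 6 5 -6 → max 11
6 5 -6 8 → max 8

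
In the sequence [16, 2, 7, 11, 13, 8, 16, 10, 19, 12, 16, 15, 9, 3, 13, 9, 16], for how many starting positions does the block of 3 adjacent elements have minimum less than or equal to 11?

[16, 2, 7] → min 2  ≤ 11 ✓
[2, 7, 11] → min 2  ≤ 11 ✓
[7, 11, 13] → min 7  ≤ 11 ✓
[11, 13, 8] → min 8  ≤ 11 ✓
[13, 8, 16] → min 8  ≤ 11 ✓
[8, 16, 10] → min 8  ≤ 11 ✓
[16, 10, 19] → min 10  ≤ 11 ✓
[10, 19, 12] → min 10  ≤ 11 ✓
[19, 12, 16] → min 12
[12, 16, 15] → min 12
[16, 15, 9] → min 9  ≤ 11 ✓
[15, 9, 3] → min 3  ≤ 11 ✓
[9, 3, 13] → min 3  ≤ 11 ✓
[3, 13, 9] → min 3  ≤ 11 ✓
[13, 9, 16] → min 9  ≤ 11 ✓
13 windows satisfy the condition.

13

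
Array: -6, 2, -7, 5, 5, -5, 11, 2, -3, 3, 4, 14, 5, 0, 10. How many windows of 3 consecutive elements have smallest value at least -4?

7

-6 2 -7 → min -7
2 -7 5 → min -7
-7 5 5 → min -7
5 5 -5 → min -5
5 -5 11 → min -5
-5 11 2 → min -5
11 2 -3 → min -3  ≥ -4 ✓
2 -3 3 → min -3  ≥ -4 ✓
-3 3 4 → min -3  ≥ -4 ✓
3 4 14 → min 3  ≥ -4 ✓
4 14 5 → min 4  ≥ -4 ✓
14 5 0 → min 0  ≥ -4 ✓
5 0 10 → min 0  ≥ -4 ✓
7 windows satisfy the condition.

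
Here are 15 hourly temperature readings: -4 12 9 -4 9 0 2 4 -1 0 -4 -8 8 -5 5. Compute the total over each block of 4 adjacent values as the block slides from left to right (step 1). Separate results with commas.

-4 12 9 -4 → sum 13
12 9 -4 9 → sum 26
9 -4 9 0 → sum 14
-4 9 0 2 → sum 7
9 0 2 4 → sum 15
0 2 4 -1 → sum 5
2 4 -1 0 → sum 5
4 -1 0 -4 → sum -1
-1 0 -4 -8 → sum -13
0 -4 -8 8 → sum -4
-4 -8 8 -5 → sum -9
-8 8 -5 5 → sum 0

13, 26, 14, 7, 15, 5, 5, -1, -13, -4, -9, 0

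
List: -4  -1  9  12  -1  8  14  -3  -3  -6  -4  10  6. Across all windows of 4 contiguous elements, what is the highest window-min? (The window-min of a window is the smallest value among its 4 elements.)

-1

Each size-4 window and its min:
-4 -1 9 12 → min -4
-1 9 12 -1 → min -1
9 12 -1 8 → min -1
12 -1 8 14 → min -1
-1 8 14 -3 → min -3
8 14 -3 -3 → min -3
14 -3 -3 -6 → min -6
-3 -3 -6 -4 → min -6
-3 -6 -4 10 → min -6
-6 -4 10 6 → min -6
Highest of these is -1.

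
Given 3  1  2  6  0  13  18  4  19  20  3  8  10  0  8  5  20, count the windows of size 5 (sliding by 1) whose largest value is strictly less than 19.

6

3 1 2 6 0 → max 6  < 19 ✓
1 2 6 0 13 → max 13  < 19 ✓
2 6 0 13 18 → max 18  < 19 ✓
6 0 13 18 4 → max 18  < 19 ✓
0 13 18 4 19 → max 19
13 18 4 19 20 → max 20
18 4 19 20 3 → max 20
4 19 20 3 8 → max 20
19 20 3 8 10 → max 20
20 3 8 10 0 → max 20
3 8 10 0 8 → max 10  < 19 ✓
8 10 0 8 5 → max 10  < 19 ✓
10 0 8 5 20 → max 20
6 windows satisfy the condition.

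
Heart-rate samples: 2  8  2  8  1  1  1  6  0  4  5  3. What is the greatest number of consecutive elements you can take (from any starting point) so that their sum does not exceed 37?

10

→ 2: sum 2, len 1
→ 8: sum 10, len 2
→ 2: sum 12, len 3
→ 8: sum 20, len 4
→ 1: sum 21, len 5
→ 1: sum 22, len 6
→ 1: sum 23, len 7
→ 6: sum 29, len 8
→ 0: sum 29, len 9
→ 4: sum 33, len 10
→ 5 (dropped 2): sum 36, len 10
→ 3 (dropped 8): sum 31, len 10
Longest length seen: 10.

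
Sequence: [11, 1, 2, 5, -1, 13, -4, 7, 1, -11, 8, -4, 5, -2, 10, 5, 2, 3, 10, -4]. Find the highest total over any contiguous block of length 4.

20

(11, 1, 2, 5) → sum 19
(1, 2, 5, -1) → sum 7
(2, 5, -1, 13) → sum 19
(5, -1, 13, -4) → sum 13
(-1, 13, -4, 7) → sum 15
(13, -4, 7, 1) → sum 17
(-4, 7, 1, -11) → sum -7
(7, 1, -11, 8) → sum 5
(1, -11, 8, -4) → sum -6
(-11, 8, -4, 5) → sum -2
(8, -4, 5, -2) → sum 7
(-4, 5, -2, 10) → sum 9
(5, -2, 10, 5) → sum 18
(-2, 10, 5, 2) → sum 15
(10, 5, 2, 3) → sum 20
(5, 2, 3, 10) → sum 20
(2, 3, 10, -4) → sum 11
Highest of these is 20.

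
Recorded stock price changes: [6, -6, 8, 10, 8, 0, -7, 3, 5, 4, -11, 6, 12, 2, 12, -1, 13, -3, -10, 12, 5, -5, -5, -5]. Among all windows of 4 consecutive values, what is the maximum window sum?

Each size-4 window and its sum:
(6, -6, 8, 10) → sum 18
(-6, 8, 10, 8) → sum 20
(8, 10, 8, 0) → sum 26
(10, 8, 0, -7) → sum 11
(8, 0, -7, 3) → sum 4
(0, -7, 3, 5) → sum 1
(-7, 3, 5, 4) → sum 5
(3, 5, 4, -11) → sum 1
(5, 4, -11, 6) → sum 4
(4, -11, 6, 12) → sum 11
(-11, 6, 12, 2) → sum 9
(6, 12, 2, 12) → sum 32
(12, 2, 12, -1) → sum 25
(2, 12, -1, 13) → sum 26
(12, -1, 13, -3) → sum 21
(-1, 13, -3, -10) → sum -1
(13, -3, -10, 12) → sum 12
(-3, -10, 12, 5) → sum 4
(-10, 12, 5, -5) → sum 2
(12, 5, -5, -5) → sum 7
(5, -5, -5, -5) → sum -10
Maximum of these is 32.

32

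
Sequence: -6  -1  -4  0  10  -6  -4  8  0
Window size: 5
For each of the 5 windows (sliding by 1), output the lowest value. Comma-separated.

-6, -6, -6, -6, -6

-6 -1 -4 0 10 → min -6
-1 -4 0 10 -6 → min -6
-4 0 10 -6 -4 → min -6
0 10 -6 -4 8 → min -6
10 -6 -4 8 0 → min -6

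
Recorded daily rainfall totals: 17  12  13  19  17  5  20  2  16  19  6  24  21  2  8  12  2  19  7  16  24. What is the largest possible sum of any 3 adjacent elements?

51

(17, 12, 13) → sum 42
(12, 13, 19) → sum 44
(13, 19, 17) → sum 49
(19, 17, 5) → sum 41
(17, 5, 20) → sum 42
(5, 20, 2) → sum 27
(20, 2, 16) → sum 38
(2, 16, 19) → sum 37
(16, 19, 6) → sum 41
(19, 6, 24) → sum 49
(6, 24, 21) → sum 51
(24, 21, 2) → sum 47
(21, 2, 8) → sum 31
(2, 8, 12) → sum 22
(8, 12, 2) → sum 22
(12, 2, 19) → sum 33
(2, 19, 7) → sum 28
(19, 7, 16) → sum 42
(7, 16, 24) → sum 47
Largest of these is 51.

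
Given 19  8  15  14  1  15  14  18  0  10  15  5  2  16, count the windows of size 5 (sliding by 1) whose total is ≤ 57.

(19, 8, 15, 14, 1) → sum 57  ≤ 57 ✓
(8, 15, 14, 1, 15) → sum 53  ≤ 57 ✓
(15, 14, 1, 15, 14) → sum 59
(14, 1, 15, 14, 18) → sum 62
(1, 15, 14, 18, 0) → sum 48  ≤ 57 ✓
(15, 14, 18, 0, 10) → sum 57  ≤ 57 ✓
(14, 18, 0, 10, 15) → sum 57  ≤ 57 ✓
(18, 0, 10, 15, 5) → sum 48  ≤ 57 ✓
(0, 10, 15, 5, 2) → sum 32  ≤ 57 ✓
(10, 15, 5, 2, 16) → sum 48  ≤ 57 ✓
8 windows satisfy the condition.

8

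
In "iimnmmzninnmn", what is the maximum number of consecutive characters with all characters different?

[i] len 1
[i] len 1
[i, m] len 2
[i, m, n] len 3
[n, m] len 2
[m] len 1
[m, z] len 2
[m, z, n] len 3
[m, z, n, i] len 4
[i, n] len 2
[n] len 1
[n, m] len 2
[m, n] len 2
Longest all-distinct length: 4.

4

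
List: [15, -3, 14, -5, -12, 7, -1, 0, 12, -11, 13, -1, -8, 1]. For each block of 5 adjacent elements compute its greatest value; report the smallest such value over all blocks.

7

15 -3 14 -5 -12 → max 15
-3 14 -5 -12 7 → max 14
14 -5 -12 7 -1 → max 14
-5 -12 7 -1 0 → max 7
-12 7 -1 0 12 → max 12
7 -1 0 12 -11 → max 12
-1 0 12 -11 13 → max 13
0 12 -11 13 -1 → max 13
12 -11 13 -1 -8 → max 13
-11 13 -1 -8 1 → max 13
Smallest of these is 7.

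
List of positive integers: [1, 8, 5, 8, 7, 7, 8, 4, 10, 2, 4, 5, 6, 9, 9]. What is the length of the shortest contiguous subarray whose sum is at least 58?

9

Extend right; whenever the sum reaches 58, record the length and shrink from the left:
add 1: running sum 1 < 58
add 8: running sum 9 < 58
add 5: running sum 14 < 58
add 8: running sum 22 < 58
add 7: running sum 29 < 58
add 7: running sum 36 < 58
add 8: running sum 44 < 58
add 4: running sum 48 < 58
end 8: [1, 8, 5, 8, 7, 7, 8, 4, 10] sum 58, len 9
end 9: [8, 5, 8, 7, 7, 8, 4, 10, 2] sum 59, len 9
end 10: [8, 5, 8, 7, 7, 8, 4, 10, 2, 4] sum 63, len 10
end 11: [5, 8, 7, 7, 8, 4, 10, 2, 4, 5] sum 60, len 10
end 12: [8, 7, 7, 8, 4, 10, 2, 4, 5, 6] sum 61, len 10
end 13: [7, 7, 8, 4, 10, 2, 4, 5, 6, 9] sum 62, len 10
end 14: [7, 8, 4, 10, 2, 4, 5, 6, 9, 9] sum 64, len 10
Shortest qualifying length: 9.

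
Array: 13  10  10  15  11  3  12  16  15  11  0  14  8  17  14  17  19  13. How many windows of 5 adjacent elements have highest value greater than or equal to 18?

13 10 10 15 11 → max 15
10 10 15 11 3 → max 15
10 15 11 3 12 → max 15
15 11 3 12 16 → max 16
11 3 12 16 15 → max 16
3 12 16 15 11 → max 16
12 16 15 11 0 → max 16
16 15 11 0 14 → max 16
15 11 0 14 8 → max 15
11 0 14 8 17 → max 17
0 14 8 17 14 → max 17
14 8 17 14 17 → max 17
8 17 14 17 19 → max 19  ≥ 18 ✓
17 14 17 19 13 → max 19  ≥ 18 ✓
2 windows satisfy the condition.

2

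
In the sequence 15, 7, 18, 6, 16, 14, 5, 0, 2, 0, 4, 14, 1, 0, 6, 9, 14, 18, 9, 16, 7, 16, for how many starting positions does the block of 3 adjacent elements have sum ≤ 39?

15

15 7 18 → sum 40
7 18 6 → sum 31  ≤ 39 ✓
18 6 16 → sum 40
6 16 14 → sum 36  ≤ 39 ✓
16 14 5 → sum 35  ≤ 39 ✓
14 5 0 → sum 19  ≤ 39 ✓
5 0 2 → sum 7  ≤ 39 ✓
0 2 0 → sum 2  ≤ 39 ✓
2 0 4 → sum 6  ≤ 39 ✓
0 4 14 → sum 18  ≤ 39 ✓
4 14 1 → sum 19  ≤ 39 ✓
14 1 0 → sum 15  ≤ 39 ✓
1 0 6 → sum 7  ≤ 39 ✓
0 6 9 → sum 15  ≤ 39 ✓
6 9 14 → sum 29  ≤ 39 ✓
9 14 18 → sum 41
14 18 9 → sum 41
18 9 16 → sum 43
9 16 7 → sum 32  ≤ 39 ✓
16 7 16 → sum 39  ≤ 39 ✓
15 windows satisfy the condition.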